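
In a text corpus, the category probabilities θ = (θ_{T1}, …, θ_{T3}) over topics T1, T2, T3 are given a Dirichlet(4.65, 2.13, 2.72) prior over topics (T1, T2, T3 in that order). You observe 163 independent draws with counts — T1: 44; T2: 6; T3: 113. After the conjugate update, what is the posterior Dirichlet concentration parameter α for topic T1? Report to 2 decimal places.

48.65

The Dirichlet prior is conjugate to the Multinomial likelihood: each posterior αⱼ = prior αⱼ + observed count nⱼ.
Posterior concentration: (48.65, 8.13, 115.72), total = 172.50.
α_{T1} = 4.65 + 44 = 48.65.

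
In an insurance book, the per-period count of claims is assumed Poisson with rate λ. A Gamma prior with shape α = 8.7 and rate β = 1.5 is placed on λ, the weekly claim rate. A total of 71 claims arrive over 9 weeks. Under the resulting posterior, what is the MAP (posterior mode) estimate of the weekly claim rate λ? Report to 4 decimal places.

With a Gamma(shape α, rate β) prior, the Poisson likelihood is conjugate: the posterior is Gamma(α + ΣXᵢ, β + n).
Posterior: Gamma(α+S, β+n) = Gamma(8.7+71, 1.5+9) = Gamma(79.7, 10.5).
Mode of Gamma(α,β) for α≥1 is (α−1)/β = 78.7/10.5 = 7.4952.

7.4952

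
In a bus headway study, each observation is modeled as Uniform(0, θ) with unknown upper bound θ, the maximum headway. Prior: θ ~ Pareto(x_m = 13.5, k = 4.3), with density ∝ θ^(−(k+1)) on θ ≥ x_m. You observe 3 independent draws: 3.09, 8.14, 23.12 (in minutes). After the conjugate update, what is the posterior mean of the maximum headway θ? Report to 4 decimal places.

A Pareto(scale x_m, shape k) prior on the upper bound θ of Uniform(0, θ) is conjugate: posterior is Pareto(max(x_m, max xᵢ), k + n).
Sample maximum = 23.12; prior scale x_m = 13.5 → posterior scale = max = 23.12.
Posterior shape = 4.3 + 3 = 7.3.
E[θ|data] = k·x_m/(k−1) = 7.3·23.12/6.3 = 26.7898.

26.7898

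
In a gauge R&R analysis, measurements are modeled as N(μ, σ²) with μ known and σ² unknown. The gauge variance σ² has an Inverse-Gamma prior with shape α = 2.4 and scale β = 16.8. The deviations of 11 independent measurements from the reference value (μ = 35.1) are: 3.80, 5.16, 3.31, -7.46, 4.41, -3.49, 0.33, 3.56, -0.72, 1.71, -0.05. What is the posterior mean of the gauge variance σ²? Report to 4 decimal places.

13.7050

With known mean μ and an Inverse-Gamma(α, β) prior on σ², the Normal likelihood is conjugate: posterior is Inv-Gamma(α + n/2, β + Σ(xᵢ−μ)²/2).
Σ(xᵢ−μ)² = (3.80)² + (5.16)² + (3.31)² + (-7.46)² + (4.41)² + (-3.49)² + (0.33)² + (3.56)² + (-0.72)² + (1.71)² + (-0.05)² = 155.5290.
Posterior: Inv-Gamma(2.4 + 11/2, 16.8 + 155.5290/2) = Inv-Gamma(7.90, 94.56450).
E[σ²|data] = β/(α−1) = 94.56450/6.90 = 13.7050.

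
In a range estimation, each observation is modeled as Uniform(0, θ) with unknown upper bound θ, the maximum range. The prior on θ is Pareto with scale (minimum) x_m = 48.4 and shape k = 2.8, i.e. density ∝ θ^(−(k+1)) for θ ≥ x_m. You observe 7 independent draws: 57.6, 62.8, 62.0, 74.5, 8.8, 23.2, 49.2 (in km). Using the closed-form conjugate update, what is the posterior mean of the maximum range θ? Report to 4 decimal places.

A Pareto(scale x_m, shape k) prior on the upper bound θ of Uniform(0, θ) is conjugate: posterior is Pareto(max(x_m, max xᵢ), k + n).
Sample maximum = 74.5; prior scale x_m = 48.4 → posterior scale = max = 74.5.
Posterior shape = 2.8 + 7 = 9.8.
E[θ|data] = k·x_m/(k−1) = 9.8·74.5/8.8 = 82.9659.

82.9659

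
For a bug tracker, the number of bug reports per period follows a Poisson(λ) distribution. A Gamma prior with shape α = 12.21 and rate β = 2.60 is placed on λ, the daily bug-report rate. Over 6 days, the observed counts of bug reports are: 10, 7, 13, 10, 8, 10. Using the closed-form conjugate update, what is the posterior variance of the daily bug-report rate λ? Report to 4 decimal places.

0.9493

With a Gamma(shape α, rate β) prior, the Poisson likelihood is conjugate: the posterior is Gamma(α + ΣXᵢ, β + n).
Sum of counts S = 58 over n = 6 days.
Posterior: Gamma(α+S, β+n) = Gamma(12.21+58, 2.60+6) = Gamma(70.21, 8.60).
Var = α/β² = 70.21/8.60² = 0.9493.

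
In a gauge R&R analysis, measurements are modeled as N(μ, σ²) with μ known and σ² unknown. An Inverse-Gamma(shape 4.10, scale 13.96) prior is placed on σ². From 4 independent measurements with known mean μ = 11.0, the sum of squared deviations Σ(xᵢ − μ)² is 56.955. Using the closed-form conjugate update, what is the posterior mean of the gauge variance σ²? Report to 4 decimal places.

8.3211

With known mean μ and an Inverse-Gamma(α, β) prior on σ², the Normal likelihood is conjugate: posterior is Inv-Gamma(α + n/2, β + Σ(xᵢ−μ)²/2).
Posterior: Inv-Gamma(4.10 + 4/2, 13.96 + 56.955/2) = Inv-Gamma(6.10, 42.4375).
E[σ²|data] = β/(α−1) = 42.4375/5.10 = 8.3211.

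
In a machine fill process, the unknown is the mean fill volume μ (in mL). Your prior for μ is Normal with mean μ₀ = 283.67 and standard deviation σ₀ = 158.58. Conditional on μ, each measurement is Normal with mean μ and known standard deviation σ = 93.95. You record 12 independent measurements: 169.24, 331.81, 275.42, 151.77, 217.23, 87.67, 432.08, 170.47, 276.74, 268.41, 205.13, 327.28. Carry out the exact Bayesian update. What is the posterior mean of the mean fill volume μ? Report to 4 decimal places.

243.9331

For Normal data with known variance σ², a Normal(μ₀, σ₀²) prior on μ is conjugate. Posterior precision = 1/σ₀² + n/σ²; posterior mean is the precision-weighted average of μ₀ and x̄.
Σxᵢ = 169.24 + 331.81 + 275.42 + 151.77 + 217.23 + 87.67 + 432.08 + 170.47 + 276.74 + 268.41 + 205.13 + 327.28 = 2913.25, so n·x̄ = 2913.25.
σ₀² = 158.58² = 25147.6164, σ² = 93.95² = 8826.6025; σ² + n·σ₀² = 8826.6025 + 12·25147.6164 = 310597.9993.
Posterior mean = (μ₀/σ₀² + n·x̄/σ²)/(1/σ₀² + n/σ²) = (σ²·μ₀ + σ₀²·n·x̄)/(σ² + n·σ₀²) = (8826.6025·283.67 + 25147.6164·2913.25)/310597.9993 = 75765135.808475/310597.9993 = 243.9331.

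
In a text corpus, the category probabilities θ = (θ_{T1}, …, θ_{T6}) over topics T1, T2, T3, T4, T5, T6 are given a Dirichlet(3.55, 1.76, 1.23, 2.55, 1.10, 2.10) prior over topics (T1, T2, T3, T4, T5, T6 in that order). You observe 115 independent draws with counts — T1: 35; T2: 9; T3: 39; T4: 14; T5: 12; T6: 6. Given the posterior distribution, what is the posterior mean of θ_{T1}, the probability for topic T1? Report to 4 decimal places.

0.3029

The Dirichlet prior is conjugate to the Multinomial likelihood: each posterior αⱼ = prior αⱼ + observed count nⱼ.
Posterior concentration: (38.55, 10.76, 40.23, 16.55, 13.10, 8.10), total = 127.29.
E[θ_{T1}|data] = α_{T1}/Σα = 38.55/127.29 = 0.3029.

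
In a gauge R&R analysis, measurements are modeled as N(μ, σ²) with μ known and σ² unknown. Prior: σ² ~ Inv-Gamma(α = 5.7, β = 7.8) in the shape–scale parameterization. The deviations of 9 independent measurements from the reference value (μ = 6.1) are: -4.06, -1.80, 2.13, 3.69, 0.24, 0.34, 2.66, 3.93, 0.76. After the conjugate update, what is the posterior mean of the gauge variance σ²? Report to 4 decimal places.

With known mean μ and an Inverse-Gamma(α, β) prior on σ², the Normal likelihood is conjugate: posterior is Inv-Gamma(α + n/2, β + Σ(xᵢ−μ)²/2).
Σ(xᵢ−μ)² = (-4.06)² + (-1.80)² + (2.13)² + (3.69)² + (0.24)² + (0.34)² + (2.66)² + (3.93)² + (0.76)² = 61.1479.
Posterior: Inv-Gamma(5.7 + 9/2, 7.8 + 61.1479/2) = Inv-Gamma(10.20, 38.37395).
E[σ²|data] = β/(α−1) = 38.37395/9.20 = 4.1711.

4.1711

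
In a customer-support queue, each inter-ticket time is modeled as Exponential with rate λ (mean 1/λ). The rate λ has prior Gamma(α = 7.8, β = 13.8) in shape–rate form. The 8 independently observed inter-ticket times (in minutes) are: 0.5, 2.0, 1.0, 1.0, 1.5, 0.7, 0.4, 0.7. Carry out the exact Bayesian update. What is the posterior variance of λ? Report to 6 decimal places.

0.033865

With a Gamma(shape α, rate β) prior on the exponential rate λ, the posterior after n observations with total T = Σxᵢ is Gamma(α+n, β+T).
Sum of observations T = 7.8 minutes; n = 8.
Posterior: Gamma(7.8+8, 13.8+7.8) = Gamma(15.8, 21.6).
Var = α/β² = 0.033865.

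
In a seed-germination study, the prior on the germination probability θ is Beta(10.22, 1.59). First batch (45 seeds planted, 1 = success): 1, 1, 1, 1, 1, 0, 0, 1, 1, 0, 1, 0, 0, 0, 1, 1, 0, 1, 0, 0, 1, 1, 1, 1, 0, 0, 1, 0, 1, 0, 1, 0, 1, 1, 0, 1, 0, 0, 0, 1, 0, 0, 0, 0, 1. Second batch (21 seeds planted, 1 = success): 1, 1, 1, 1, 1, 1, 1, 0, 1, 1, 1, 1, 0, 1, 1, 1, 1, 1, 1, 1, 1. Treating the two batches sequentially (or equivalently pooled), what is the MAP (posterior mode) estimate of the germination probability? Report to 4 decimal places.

The Beta prior is conjugate to a Binomial/Bernoulli likelihood; the update adds successes to α and failures to β.
After batch 1: Beta(10.22+23, 1.59+22) = Beta(33.22, 23.59).
After batch 2: Beta(33.22+19, 23.59+2) = Beta(52.22, 25.59).
Mode of Beta(a,b) for a,b>1 is (a−1)/(a+b−2) = 51.22/75.81 = 0.6756.

0.6756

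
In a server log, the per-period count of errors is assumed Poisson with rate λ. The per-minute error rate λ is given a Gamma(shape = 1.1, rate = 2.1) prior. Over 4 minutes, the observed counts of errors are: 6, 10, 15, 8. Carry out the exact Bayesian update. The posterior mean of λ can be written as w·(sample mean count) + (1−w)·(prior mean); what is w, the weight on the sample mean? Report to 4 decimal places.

0.6557

With a Gamma(shape α, rate β) prior, the Poisson likelihood is conjugate: the posterior is Gamma(α + ΣXᵢ, β + n).
Posterior mean = (α₀+S)/(β₀+n) = [n/(β₀+n)]·(S/n) + [β₀/(β₀+n)]·(α₀/β₀), so only n and β₀ enter the weight.
Weight on data w = n/(β₀+n) = 4/(2.1+4) = 4/6.1 = 0.6557.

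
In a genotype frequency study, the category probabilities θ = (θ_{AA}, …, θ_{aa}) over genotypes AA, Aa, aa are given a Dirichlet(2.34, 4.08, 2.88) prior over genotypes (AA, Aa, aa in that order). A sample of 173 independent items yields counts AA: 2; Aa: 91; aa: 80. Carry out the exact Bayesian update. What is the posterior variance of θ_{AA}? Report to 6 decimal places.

The Dirichlet prior is conjugate to the Multinomial likelihood: each posterior αⱼ = prior αⱼ + observed count nⱼ.
Posterior concentration: (4.34, 95.08, 82.88), total = 182.30.
Var[θ_j] = α_j(Σα−α_j)/((Σα)²(Σα+1)) = 4.34·177.96/(182.30²·183.30) = 0.000127.

0.000127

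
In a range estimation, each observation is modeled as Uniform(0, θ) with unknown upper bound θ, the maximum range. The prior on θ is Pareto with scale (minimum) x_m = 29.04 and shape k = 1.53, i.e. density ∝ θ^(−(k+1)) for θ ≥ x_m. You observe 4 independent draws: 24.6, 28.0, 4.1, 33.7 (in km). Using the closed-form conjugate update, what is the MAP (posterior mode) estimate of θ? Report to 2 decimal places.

33.70

A Pareto(scale x_m, shape k) prior on the upper bound θ of Uniform(0, θ) is conjugate: posterior is Pareto(max(x_m, max xᵢ), k + n).
Sample maximum = 33.7; prior scale x_m = 29.04 → posterior scale = max = 33.70.
Posterior shape = 1.53 + 4 = 5.53.
The Pareto density is decreasing on [x_m, ∞), so the mode is x_m = 33.70.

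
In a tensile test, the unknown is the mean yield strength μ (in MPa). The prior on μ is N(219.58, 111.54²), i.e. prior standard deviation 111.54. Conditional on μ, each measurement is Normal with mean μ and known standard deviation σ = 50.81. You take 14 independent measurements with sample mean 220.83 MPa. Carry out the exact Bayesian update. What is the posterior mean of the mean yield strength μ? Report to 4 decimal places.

For Normal data with known variance σ², a Normal(μ₀, σ₀²) prior on μ is conjugate. Posterior precision = 1/σ₀² + n/σ²; posterior mean is the precision-weighted average of μ₀ and x̄.
n·x̄ = 14·220.83 = 3091.62.
σ₀² = 111.54² = 12441.1716, σ² = 50.81² = 2581.6561; σ² + n·σ₀² = 2581.6561 + 14·12441.1716 = 176758.0585.
Posterior mean = (μ₀/σ₀² + n·x̄/σ²)/(1/σ₀² + n/σ²) = (σ²·μ₀ + σ₀²·n·x̄)/(σ² + n·σ₀²) = (2581.6561·219.58 + 12441.1716·3091.62)/176758.0585 = 39030254.98843/176758.0585 = 220.8117.

220.8117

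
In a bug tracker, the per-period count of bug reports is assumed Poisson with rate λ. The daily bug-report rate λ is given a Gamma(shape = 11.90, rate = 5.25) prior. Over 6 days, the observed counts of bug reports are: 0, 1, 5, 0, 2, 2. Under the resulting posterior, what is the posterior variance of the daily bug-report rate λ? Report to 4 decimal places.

With a Gamma(shape α, rate β) prior, the Poisson likelihood is conjugate: the posterior is Gamma(α + ΣXᵢ, β + n).
Sum of counts S = 10 over n = 6 days.
Posterior: Gamma(α+S, β+n) = Gamma(11.90+10, 5.25+6) = Gamma(21.90, 11.25).
Var = α/β² = 21.90/11.25² = 0.1730.

0.1730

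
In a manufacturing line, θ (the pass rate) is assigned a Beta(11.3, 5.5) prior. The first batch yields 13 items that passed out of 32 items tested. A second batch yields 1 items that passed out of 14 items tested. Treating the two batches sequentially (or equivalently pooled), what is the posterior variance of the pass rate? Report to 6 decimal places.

The Beta prior is conjugate to a Binomial/Bernoulli likelihood; the update adds successes to α and failures to β.
After batch 1: Beta(11.3+13, 5.5+19) = Beta(24.3, 24.5).
After batch 2: Beta(24.3+1, 24.5+13) = Beta(25.3, 37.5).
Var = αβ/((α+β)²(α+β+1)) = 25.3·37.5/(62.8²·63.8) = 0.003771.

0.003771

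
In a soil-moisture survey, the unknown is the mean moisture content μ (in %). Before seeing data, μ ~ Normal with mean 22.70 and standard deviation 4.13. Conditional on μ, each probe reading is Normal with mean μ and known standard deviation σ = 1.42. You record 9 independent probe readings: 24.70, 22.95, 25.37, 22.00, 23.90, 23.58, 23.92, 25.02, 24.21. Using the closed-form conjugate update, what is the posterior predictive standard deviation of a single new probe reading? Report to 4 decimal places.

1.4958

For Normal data with known variance σ², a Normal(μ₀, σ₀²) prior on μ is conjugate. Posterior precision = 1/σ₀² + n/σ²; posterior mean is the precision-weighted average of μ₀ and x̄.
σ₀² = 4.13² = 17.0569, σ² = 1.42² = 2.0164; σ² + n·σ₀² = 2.0164 + 9·17.0569 = 155.5285.
Posterior precision = 1/σ₀² + n/σ² = 1/17.0569 + 9/2.0164 = (σ² + n·σ₀²)/(σ₀²σ²) = 155.5285/(17.0569·2.0164); posterior variance σₙ² = σ₀²σ²/(σ² + n·σ₀²) = 17.0569·2.0164/155.5285 = 0.221140.
Predictive variance for one new observation = σₙ² + σ² = 17.0569·2.0164/155.5285 + 2.0164 = σ²·(σ₀² + 155.5285)/155.5285 = 2.0164·172.5854/155.5285 = 2.237540; SD = √(2.0164·172.5854/155.5285) = 1.4958.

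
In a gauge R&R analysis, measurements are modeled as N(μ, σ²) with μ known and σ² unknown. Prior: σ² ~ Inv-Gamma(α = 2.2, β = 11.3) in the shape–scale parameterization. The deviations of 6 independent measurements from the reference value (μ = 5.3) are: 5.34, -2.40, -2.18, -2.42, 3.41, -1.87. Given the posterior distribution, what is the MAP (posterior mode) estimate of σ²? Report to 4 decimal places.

6.6620

With known mean μ and an Inverse-Gamma(α, β) prior on σ², the Normal likelihood is conjugate: posterior is Inv-Gamma(α + n/2, β + Σ(xᵢ−μ)²/2).
Σ(xᵢ−μ)² = (5.34)² + (-2.40)² + (-2.18)² + (-2.42)² + (3.41)² + (-1.87)² = 60.0094.
Posterior: Inv-Gamma(2.2 + 6/2, 11.3 + 60.0094/2) = Inv-Gamma(5.20, 41.30470).
Mode = β/(α+1) = 41.30470/6.20 = 6.6620.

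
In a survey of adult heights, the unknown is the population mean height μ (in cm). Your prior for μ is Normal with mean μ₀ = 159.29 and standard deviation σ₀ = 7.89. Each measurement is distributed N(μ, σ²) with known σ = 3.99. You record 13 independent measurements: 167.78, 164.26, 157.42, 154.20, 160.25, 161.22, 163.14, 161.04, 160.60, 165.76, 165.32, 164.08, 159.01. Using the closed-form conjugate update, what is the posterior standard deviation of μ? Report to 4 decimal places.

1.0959

For Normal data with known variance σ², a Normal(μ₀, σ₀²) prior on μ is conjugate. Posterior precision = 1/σ₀² + n/σ²; posterior mean is the precision-weighted average of μ₀ and x̄.
σ₀² = 7.89² = 62.2521, σ² = 3.99² = 15.9201; σ² + n·σ₀² = 15.9201 + 13·62.2521 = 825.1974.
Posterior precision = 1/σ₀² + n/σ² = 1/62.2521 + 13/15.9201 = (σ² + n·σ₀²)/(σ₀²σ²) = 825.1974/(62.2521·15.9201); posterior variance σₙ² = σ₀²σ²/(σ² + n·σ₀²) = 62.2521·15.9201/825.1974 = 1.200997.
Posterior SD = √σₙ² = √(62.2521·15.9201/825.1974) = 1.0959.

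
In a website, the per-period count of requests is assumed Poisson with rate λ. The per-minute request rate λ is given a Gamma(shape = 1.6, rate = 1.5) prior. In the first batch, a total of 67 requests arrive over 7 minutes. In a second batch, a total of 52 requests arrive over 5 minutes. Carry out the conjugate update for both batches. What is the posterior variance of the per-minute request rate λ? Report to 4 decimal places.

With a Gamma(shape α, rate β) prior, the Poisson likelihood is conjugate: the posterior is Gamma(α + ΣXᵢ, β + n).
After batch 1: Gamma(α+S, β+n) = Gamma(1.6+67, 1.5+7) = Gamma(68.6, 8.5).
After batch 2: Gamma(α+S, β+n) = Gamma(68.6+52, 8.5+5) = Gamma(120.6, 13.5).
Var = α/β² = 120.6/13.5² = 0.6617.

0.6617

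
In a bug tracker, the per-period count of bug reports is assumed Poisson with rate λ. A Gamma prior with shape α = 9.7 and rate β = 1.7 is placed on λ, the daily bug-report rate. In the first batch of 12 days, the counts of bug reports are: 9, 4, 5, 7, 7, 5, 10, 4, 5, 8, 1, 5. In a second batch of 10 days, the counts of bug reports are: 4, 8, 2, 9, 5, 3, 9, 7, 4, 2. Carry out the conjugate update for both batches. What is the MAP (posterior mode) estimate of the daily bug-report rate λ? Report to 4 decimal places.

With a Gamma(shape α, rate β) prior, the Poisson likelihood is conjugate: the posterior is Gamma(α + ΣXᵢ, β + n).
Batch 1: sum of counts S = 70 over n = 12 days.
After batch 1: Gamma(α+S, β+n) = Gamma(9.7+70, 1.7+12) = Gamma(79.7, 13.7).
Batch 2: sum of counts S = 53 over n = 10 days.
After batch 2: Gamma(α+S, β+n) = Gamma(79.7+53, 13.7+10) = Gamma(132.7, 23.7).
Mode of Gamma(α,β) for α≥1 is (α−1)/β = 131.7/23.7 = 5.5570.

5.5570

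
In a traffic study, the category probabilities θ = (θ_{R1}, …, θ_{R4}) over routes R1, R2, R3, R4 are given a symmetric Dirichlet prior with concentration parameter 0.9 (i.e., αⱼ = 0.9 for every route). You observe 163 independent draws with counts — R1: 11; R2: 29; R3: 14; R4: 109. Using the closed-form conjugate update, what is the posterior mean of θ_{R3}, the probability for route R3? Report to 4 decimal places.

The Dirichlet prior is conjugate to the Multinomial likelihood: each posterior αⱼ = prior αⱼ + observed count nⱼ.
Posterior concentration: (11.9, 29.9, 14.9, 109.9), total = 166.6.
E[θ_{R3}|data] = α_{R3}/Σα = 14.9/166.6 = 0.0894.

0.0894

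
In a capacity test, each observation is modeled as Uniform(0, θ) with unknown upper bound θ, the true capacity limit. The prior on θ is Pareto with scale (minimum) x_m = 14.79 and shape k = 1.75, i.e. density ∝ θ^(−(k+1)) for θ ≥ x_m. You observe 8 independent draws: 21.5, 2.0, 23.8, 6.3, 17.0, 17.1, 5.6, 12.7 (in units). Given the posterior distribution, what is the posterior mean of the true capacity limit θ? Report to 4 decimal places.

A Pareto(scale x_m, shape k) prior on the upper bound θ of Uniform(0, θ) is conjugate: posterior is Pareto(max(x_m, max xᵢ), k + n).
Sample maximum = 23.8; prior scale x_m = 14.79 → posterior scale = max = 23.80.
Posterior shape = 1.75 + 8 = 9.75.
E[θ|data] = k·x_m/(k−1) = 9.75·23.80/8.75 = 26.5200.

26.5200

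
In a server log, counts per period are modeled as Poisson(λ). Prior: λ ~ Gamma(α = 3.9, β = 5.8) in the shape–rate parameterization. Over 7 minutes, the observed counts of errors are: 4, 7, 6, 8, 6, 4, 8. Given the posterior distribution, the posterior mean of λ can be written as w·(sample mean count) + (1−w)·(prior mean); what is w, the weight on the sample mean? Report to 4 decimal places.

With a Gamma(shape α, rate β) prior, the Poisson likelihood is conjugate: the posterior is Gamma(α + ΣXᵢ, β + n).
Posterior mean = (α₀+S)/(β₀+n) = [n/(β₀+n)]·(S/n) + [β₀/(β₀+n)]·(α₀/β₀), so only n and β₀ enter the weight.
Weight on data w = n/(β₀+n) = 7/(5.8+7) = 7/12.8 = 0.5469.

0.5469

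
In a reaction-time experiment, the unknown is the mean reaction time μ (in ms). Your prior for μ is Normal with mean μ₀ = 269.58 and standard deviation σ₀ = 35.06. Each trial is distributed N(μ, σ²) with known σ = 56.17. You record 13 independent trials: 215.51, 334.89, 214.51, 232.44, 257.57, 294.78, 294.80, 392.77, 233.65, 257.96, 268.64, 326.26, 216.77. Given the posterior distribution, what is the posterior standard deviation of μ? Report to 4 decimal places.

14.2366

For Normal data with known variance σ², a Normal(μ₀, σ₀²) prior on μ is conjugate. Posterior precision = 1/σ₀² + n/σ²; posterior mean is the precision-weighted average of μ₀ and x̄.
σ₀² = 35.06² = 1229.2036, σ² = 56.17² = 3155.0689; σ² + n·σ₀² = 3155.0689 + 13·1229.2036 = 19134.7157.
Posterior precision = 1/σ₀² + n/σ² = 1/1229.2036 + 13/3155.0689 = (σ² + n·σ₀²)/(σ₀²σ²) = 19134.7157/(1229.2036·3155.0689); posterior variance σₙ² = σ₀²σ²/(σ² + n·σ₀²) = 1229.2036·3155.0689/19134.7157 = 202.679889.
Posterior SD = √σₙ² = √(1229.2036·3155.0689/19134.7157) = 14.2366.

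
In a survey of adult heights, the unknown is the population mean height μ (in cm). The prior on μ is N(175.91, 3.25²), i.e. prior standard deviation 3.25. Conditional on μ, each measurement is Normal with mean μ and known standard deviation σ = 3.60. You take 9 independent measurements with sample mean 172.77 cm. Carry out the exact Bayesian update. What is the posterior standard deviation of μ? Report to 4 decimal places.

1.1257

For Normal data with known variance σ², a Normal(μ₀, σ₀²) prior on μ is conjugate. Posterior precision = 1/σ₀² + n/σ²; posterior mean is the precision-weighted average of μ₀ and x̄.
σ₀² = 3.25² = 10.5625, σ² = 3.60² = 12.96; σ² + n·σ₀² = 12.96 + 9·10.5625 = 108.0225.
Posterior precision = 1/σ₀² + n/σ² = 1/10.5625 + 9/12.96 = (σ² + n·σ₀²)/(σ₀²σ²) = 108.0225/(10.5625·12.96); posterior variance σₙ² = σ₀²σ²/(σ² + n·σ₀²) = 10.5625·12.96/108.0225 = 1.267236.
Posterior SD = √σₙ² = √(10.5625·12.96/108.0225) = 1.1257.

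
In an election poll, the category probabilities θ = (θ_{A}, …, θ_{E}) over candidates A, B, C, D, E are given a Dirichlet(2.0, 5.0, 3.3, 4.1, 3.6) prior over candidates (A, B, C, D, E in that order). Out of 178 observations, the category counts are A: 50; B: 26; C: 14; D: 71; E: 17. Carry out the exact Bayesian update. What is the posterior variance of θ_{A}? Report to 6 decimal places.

The Dirichlet prior is conjugate to the Multinomial likelihood: each posterior αⱼ = prior αⱼ + observed count nⱼ.
Posterior concentration: (52.0, 31.0, 17.3, 75.1, 20.6), total = 196.0.
Var[θ_j] = α_j(Σα−α_j)/((Σα)²(Σα+1)) = 52.0·144.0/(196.0²·197.0) = 0.000989.

0.000989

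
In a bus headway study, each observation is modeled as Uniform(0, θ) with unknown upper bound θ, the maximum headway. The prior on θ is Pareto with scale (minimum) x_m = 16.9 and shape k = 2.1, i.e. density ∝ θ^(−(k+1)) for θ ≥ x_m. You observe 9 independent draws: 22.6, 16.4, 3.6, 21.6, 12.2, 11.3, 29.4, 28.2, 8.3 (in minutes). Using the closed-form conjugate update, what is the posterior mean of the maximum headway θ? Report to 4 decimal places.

A Pareto(scale x_m, shape k) prior on the upper bound θ of Uniform(0, θ) is conjugate: posterior is Pareto(max(x_m, max xᵢ), k + n).
Sample maximum = 29.4; prior scale x_m = 16.9 → posterior scale = max = 29.4.
Posterior shape = 2.1 + 9 = 11.1.
E[θ|data] = k·x_m/(k−1) = 11.1·29.4/10.1 = 32.3109.

32.3109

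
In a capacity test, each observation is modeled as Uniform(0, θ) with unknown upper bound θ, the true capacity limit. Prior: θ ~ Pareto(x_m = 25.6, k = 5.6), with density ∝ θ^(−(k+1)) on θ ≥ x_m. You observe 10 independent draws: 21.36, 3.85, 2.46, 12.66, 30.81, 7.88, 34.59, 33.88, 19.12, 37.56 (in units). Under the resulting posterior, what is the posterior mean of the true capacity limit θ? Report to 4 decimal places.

A Pareto(scale x_m, shape k) prior on the upper bound θ of Uniform(0, θ) is conjugate: posterior is Pareto(max(x_m, max xᵢ), k + n).
Sample maximum = 37.56; prior scale x_m = 25.6 → posterior scale = max = 37.56.
Posterior shape = 5.6 + 10 = 15.6.
E[θ|data] = k·x_m/(k−1) = 15.6·37.56/14.6 = 40.1326.

40.1326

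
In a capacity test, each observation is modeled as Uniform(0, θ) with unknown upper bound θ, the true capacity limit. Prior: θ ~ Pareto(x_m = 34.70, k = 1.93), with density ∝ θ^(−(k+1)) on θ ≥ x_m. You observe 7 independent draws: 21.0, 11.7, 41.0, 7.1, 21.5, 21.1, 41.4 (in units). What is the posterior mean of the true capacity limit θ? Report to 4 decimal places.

A Pareto(scale x_m, shape k) prior on the upper bound θ of Uniform(0, θ) is conjugate: posterior is Pareto(max(x_m, max xᵢ), k + n).
Sample maximum = 41.4; prior scale x_m = 34.70 → posterior scale = max = 41.40.
Posterior shape = 1.93 + 7 = 8.93.
E[θ|data] = k·x_m/(k−1) = 8.93·41.40/7.93 = 46.6207.

46.6207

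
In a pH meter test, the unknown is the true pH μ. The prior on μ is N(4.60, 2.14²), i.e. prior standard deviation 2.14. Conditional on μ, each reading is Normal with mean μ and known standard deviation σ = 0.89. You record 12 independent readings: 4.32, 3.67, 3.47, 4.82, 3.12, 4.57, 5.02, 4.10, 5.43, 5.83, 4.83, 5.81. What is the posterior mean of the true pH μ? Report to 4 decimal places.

For Normal data with known variance σ², a Normal(μ₀, σ₀²) prior on μ is conjugate. Posterior precision = 1/σ₀² + n/σ²; posterior mean is the precision-weighted average of μ₀ and x̄.
Σxᵢ = 4.32 + 3.67 + 3.47 + 4.82 + 3.12 + 4.57 + 5.02 + 4.10 + 5.43 + 5.83 + 4.83 + 5.81 = 54.99, so n·x̄ = 54.99.
σ₀² = 2.14² = 4.5796, σ² = 0.89² = 0.7921; σ² + n·σ₀² = 0.7921 + 12·4.5796 = 55.7473.
Posterior mean = (μ₀/σ₀² + n·x̄/σ²)/(1/σ₀² + n/σ²) = (σ²·μ₀ + σ₀²·n·x̄)/(σ² + n·σ₀²) = (0.7921·4.60 + 4.5796·54.99)/55.7473 = 255.475864/55.7473 = 4.5827.

4.5827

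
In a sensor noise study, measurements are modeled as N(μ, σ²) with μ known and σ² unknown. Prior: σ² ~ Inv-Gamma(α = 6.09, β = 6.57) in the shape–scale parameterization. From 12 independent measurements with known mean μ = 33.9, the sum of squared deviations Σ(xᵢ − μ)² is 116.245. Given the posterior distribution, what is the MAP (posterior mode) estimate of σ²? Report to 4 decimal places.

With known mean μ and an Inverse-Gamma(α, β) prior on σ², the Normal likelihood is conjugate: posterior is Inv-Gamma(α + n/2, β + Σ(xᵢ−μ)²/2).
Posterior: Inv-Gamma(6.09 + 12/2, 6.57 + 116.245/2) = Inv-Gamma(12.09, 64.6925).
Mode = β/(α+1) = 64.6925/13.09 = 4.9421.

4.9421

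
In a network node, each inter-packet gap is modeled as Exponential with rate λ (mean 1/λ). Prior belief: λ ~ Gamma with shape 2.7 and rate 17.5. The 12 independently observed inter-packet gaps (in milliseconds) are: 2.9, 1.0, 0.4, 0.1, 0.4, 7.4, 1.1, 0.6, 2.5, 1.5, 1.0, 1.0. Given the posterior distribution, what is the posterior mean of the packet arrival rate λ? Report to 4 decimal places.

0.3930

With a Gamma(shape α, rate β) prior on the exponential rate λ, the posterior after n observations with total T = Σxᵢ is Gamma(α+n, β+T).
Sum of observations T = 19.9 milliseconds; n = 12.
Posterior: Gamma(2.7+12, 17.5+19.9) = Gamma(14.7, 37.4).
Posterior mean of λ = α/β = 14.7/37.4 = 0.3930.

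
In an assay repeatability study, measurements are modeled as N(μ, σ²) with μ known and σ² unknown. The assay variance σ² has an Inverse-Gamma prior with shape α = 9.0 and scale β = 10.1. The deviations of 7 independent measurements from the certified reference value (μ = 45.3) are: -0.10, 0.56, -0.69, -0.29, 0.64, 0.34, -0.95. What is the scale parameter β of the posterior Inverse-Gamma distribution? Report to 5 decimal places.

With known mean μ and an Inverse-Gamma(α, β) prior on σ², the Normal likelihood is conjugate: posterior is Inv-Gamma(α + n/2, β + Σ(xᵢ−μ)²/2).
Σ(xᵢ−μ)² = (-0.10)² + (0.56)² + (-0.69)² + (-0.29)² + (0.64)² + (0.34)² + (-0.95)² = 2.3115.
Posterior: Inv-Gamma(9.0 + 7/2, 10.1 + 2.3115/2) = Inv-Gamma(12.50, 11.25575).
Posterior β = 11.25575.

11.25575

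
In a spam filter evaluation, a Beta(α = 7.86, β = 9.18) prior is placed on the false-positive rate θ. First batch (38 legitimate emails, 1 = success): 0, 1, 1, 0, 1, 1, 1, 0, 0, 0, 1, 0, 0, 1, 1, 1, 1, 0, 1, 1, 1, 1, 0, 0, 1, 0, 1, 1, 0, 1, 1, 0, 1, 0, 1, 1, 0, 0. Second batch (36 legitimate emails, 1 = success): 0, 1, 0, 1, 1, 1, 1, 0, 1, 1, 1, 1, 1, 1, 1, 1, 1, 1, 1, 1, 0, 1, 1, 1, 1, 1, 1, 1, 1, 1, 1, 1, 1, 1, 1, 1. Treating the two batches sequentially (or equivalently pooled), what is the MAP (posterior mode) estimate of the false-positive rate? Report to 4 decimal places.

The Beta prior is conjugate to a Binomial/Bernoulli likelihood; the update adds successes to α and failures to β.
After batch 1: Beta(7.86+22, 9.18+16) = Beta(29.86, 25.18).
After batch 2: Beta(29.86+32, 25.18+4) = Beta(61.86, 29.18).
Mode of Beta(a,b) for a,b>1 is (a−1)/(a+b−2) = 60.86/89.04 = 0.6835.

0.6835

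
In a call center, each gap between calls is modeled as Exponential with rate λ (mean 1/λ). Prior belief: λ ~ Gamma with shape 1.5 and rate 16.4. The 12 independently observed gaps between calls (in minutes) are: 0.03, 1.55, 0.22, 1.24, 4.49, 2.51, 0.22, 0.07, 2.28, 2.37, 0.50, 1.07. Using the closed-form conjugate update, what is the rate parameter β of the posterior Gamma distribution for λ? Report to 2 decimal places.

With a Gamma(shape α, rate β) prior on the exponential rate λ, the posterior after n observations with total T = Σxᵢ is Gamma(α+n, β+T).
Sum of observations T = 16.55 minutes; n = 12.
Posterior: Gamma(1.5+12, 16.4+16.55) = Gamma(13.5, 32.95).
Posterior β = 32.95.

32.95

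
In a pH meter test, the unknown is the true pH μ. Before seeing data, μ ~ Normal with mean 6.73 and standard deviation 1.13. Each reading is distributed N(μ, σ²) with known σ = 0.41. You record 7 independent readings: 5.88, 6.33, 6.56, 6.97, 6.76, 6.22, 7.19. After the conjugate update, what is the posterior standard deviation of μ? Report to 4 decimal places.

0.1535

For Normal data with known variance σ², a Normal(μ₀, σ₀²) prior on μ is conjugate. Posterior precision = 1/σ₀² + n/σ²; posterior mean is the precision-weighted average of μ₀ and x̄.
σ₀² = 1.13² = 1.2769, σ² = 0.41² = 0.1681; σ² + n·σ₀² = 0.1681 + 7·1.2769 = 9.1064.
Posterior precision = 1/σ₀² + n/σ² = 1/1.2769 + 7/0.1681 = (σ² + n·σ₀²)/(σ₀²σ²) = 9.1064/(1.2769·0.1681); posterior variance σₙ² = σ₀²σ²/(σ² + n·σ₀²) = 1.2769·0.1681/9.1064 = 0.023571.
Posterior SD = √σₙ² = √(1.2769·0.1681/9.1064) = 0.1535.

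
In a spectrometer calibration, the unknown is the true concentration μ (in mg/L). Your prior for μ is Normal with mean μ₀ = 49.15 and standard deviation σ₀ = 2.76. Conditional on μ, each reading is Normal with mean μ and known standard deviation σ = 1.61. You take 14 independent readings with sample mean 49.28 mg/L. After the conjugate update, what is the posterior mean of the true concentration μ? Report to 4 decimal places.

49.2769

For Normal data with known variance σ², a Normal(μ₀, σ₀²) prior on μ is conjugate. Posterior precision = 1/σ₀² + n/σ²; posterior mean is the precision-weighted average of μ₀ and x̄.
n·x̄ = 14·49.28 = 689.92.
σ₀² = 2.76² = 7.6176, σ² = 1.61² = 2.5921; σ² + n·σ₀² = 2.5921 + 14·7.6176 = 109.2385.
Posterior mean = (μ₀/σ₀² + n·x̄/σ²)/(1/σ₀² + n/σ²) = (σ²·μ₀ + σ₀²·n·x̄)/(σ² + n·σ₀²) = (2.5921·49.15 + 7.6176·689.92)/109.2385 = 5382.936307/109.2385 = 49.2769.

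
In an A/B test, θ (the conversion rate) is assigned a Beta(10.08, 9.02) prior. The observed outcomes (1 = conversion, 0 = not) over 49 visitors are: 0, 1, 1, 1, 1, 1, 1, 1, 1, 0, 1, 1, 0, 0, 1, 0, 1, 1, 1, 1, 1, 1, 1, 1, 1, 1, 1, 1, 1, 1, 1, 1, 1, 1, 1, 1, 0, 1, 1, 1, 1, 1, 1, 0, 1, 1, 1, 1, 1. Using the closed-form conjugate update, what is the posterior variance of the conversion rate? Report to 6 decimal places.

0.002604

The Beta prior is conjugate to a Binomial/Bernoulli likelihood; the update adds successes to α and failures to β.
Posterior: Beta(α+k, β+n−k) = Beta(10.08+42, 9.02+7) = Beta(52.08, 16.02).
Var = αβ/((α+β)²(α+β+1)) = 52.08·16.02/(68.10²·69.10) = 0.002604.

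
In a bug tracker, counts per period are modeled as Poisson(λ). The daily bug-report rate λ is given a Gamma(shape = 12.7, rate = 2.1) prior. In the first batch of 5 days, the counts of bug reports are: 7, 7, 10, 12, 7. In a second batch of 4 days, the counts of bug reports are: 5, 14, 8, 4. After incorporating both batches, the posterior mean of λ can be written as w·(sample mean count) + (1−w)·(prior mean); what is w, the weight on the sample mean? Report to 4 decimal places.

0.8108

With a Gamma(shape α, rate β) prior, the Poisson likelihood is conjugate: the posterior is Gamma(α + ΣXᵢ, β + n).
Total number of days: n = 5 + 4 = 9.
Posterior mean = (α₀+S)/(β₀+n) = [n/(β₀+n)]·(S/n) + [β₀/(β₀+n)]·(α₀/β₀), so only n and β₀ enter the weight.
Weight on data w = n/(β₀+n) = 9/(2.1+9) = 9/11.1 = 0.8108.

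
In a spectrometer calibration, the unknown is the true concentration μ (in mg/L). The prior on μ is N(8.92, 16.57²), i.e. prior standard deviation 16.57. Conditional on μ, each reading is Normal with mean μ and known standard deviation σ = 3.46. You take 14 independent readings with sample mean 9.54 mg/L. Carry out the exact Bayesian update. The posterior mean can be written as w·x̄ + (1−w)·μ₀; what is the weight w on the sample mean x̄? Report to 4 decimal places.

0.9969

For Normal data with known variance σ², a Normal(μ₀, σ₀²) prior on μ is conjugate. Posterior precision = 1/σ₀² + n/σ²; posterior mean is the precision-weighted average of μ₀ and x̄.
σ₀² = 16.57² = 274.5649, σ² = 3.46² = 11.9716. Prior precision 1/σ₀² = 1/274.5649; data precision n/σ² = 14/11.9716.
w = (n/σ²)/(1/σ₀² + n/σ²) = n·σ₀²/(σ² + n·σ₀²) = 14·274.5649/(11.9716 + 14·274.5649) = 3843.9086/3855.8802 = 0.9969.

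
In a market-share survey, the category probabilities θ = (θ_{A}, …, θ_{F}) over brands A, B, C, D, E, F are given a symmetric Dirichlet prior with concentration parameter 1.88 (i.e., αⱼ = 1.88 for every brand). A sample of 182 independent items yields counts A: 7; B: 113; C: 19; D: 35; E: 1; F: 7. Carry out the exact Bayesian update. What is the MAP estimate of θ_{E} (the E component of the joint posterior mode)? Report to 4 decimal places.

0.0100

The Dirichlet prior is conjugate to the Multinomial likelihood: each posterior αⱼ = prior αⱼ + observed count nⱼ.
Posterior concentration: (8.88, 114.88, 20.88, 36.88, 2.88, 8.88), total = 193.28.
Joint mode component: (α_{E}−1)/(Σα−K) = 1.88/187.28 = 0.0100.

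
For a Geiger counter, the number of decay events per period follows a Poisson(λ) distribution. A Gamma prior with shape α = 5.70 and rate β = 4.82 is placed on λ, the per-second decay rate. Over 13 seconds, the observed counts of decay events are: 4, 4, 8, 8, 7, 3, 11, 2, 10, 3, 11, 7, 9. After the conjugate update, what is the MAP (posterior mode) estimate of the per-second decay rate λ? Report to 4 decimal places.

With a Gamma(shape α, rate β) prior, the Poisson likelihood is conjugate: the posterior is Gamma(α + ΣXᵢ, β + n).
Sum of counts S = 87 over n = 13 seconds.
Posterior: Gamma(α+S, β+n) = Gamma(5.70+87, 4.82+13) = Gamma(92.70, 17.82).
Mode of Gamma(α,β) for α≥1 is (α−1)/β = 91.70/17.82 = 5.1459.

5.1459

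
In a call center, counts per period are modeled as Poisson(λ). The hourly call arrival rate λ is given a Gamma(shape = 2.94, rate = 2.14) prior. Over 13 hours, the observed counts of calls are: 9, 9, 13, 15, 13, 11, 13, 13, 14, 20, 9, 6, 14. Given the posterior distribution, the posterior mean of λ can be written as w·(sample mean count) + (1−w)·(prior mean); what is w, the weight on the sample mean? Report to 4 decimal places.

With a Gamma(shape α, rate β) prior, the Poisson likelihood is conjugate: the posterior is Gamma(α + ΣXᵢ, β + n).
Posterior mean = (α₀+S)/(β₀+n) = [n/(β₀+n)]·(S/n) + [β₀/(β₀+n)]·(α₀/β₀), so only n and β₀ enter the weight.
Weight on data w = n/(β₀+n) = 13/(2.14+13) = 13/15.14 = 0.8587.

0.8587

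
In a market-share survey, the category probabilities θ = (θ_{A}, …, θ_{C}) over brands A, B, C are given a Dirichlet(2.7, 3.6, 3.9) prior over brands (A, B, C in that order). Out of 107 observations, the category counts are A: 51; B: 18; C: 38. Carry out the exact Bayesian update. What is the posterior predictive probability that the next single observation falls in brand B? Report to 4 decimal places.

0.1843

The Dirichlet prior is conjugate to the Multinomial likelihood: each posterior αⱼ = prior αⱼ + observed count nⱼ.
Posterior concentration: (53.7, 21.6, 41.9), total = 117.2.
P(next = B | data) = α_{B}/Σα = 0.1843.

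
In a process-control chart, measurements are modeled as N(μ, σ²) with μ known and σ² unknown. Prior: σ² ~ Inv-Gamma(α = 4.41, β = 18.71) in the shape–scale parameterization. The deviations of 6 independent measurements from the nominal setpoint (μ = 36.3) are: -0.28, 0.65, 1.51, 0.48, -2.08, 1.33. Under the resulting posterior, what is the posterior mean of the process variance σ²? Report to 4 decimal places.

3.6292

With known mean μ and an Inverse-Gamma(α, β) prior on σ², the Normal likelihood is conjugate: posterior is Inv-Gamma(α + n/2, β + Σ(xᵢ−μ)²/2).
Σ(xᵢ−μ)² = (-0.28)² + (0.65)² + (1.51)² + (0.48)² + (-2.08)² + (1.33)² = 9.1067.
Posterior: Inv-Gamma(4.41 + 6/2, 18.71 + 9.1067/2) = Inv-Gamma(7.41, 23.26335).
E[σ²|data] = β/(α−1) = 23.26335/6.41 = 3.6292.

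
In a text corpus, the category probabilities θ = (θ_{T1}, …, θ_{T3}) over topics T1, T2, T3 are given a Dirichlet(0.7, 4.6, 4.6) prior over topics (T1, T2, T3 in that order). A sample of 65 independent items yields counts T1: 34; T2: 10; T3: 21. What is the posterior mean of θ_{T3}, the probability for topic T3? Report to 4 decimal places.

The Dirichlet prior is conjugate to the Multinomial likelihood: each posterior αⱼ = prior αⱼ + observed count nⱼ.
Posterior concentration: (34.7, 14.6, 25.6), total = 74.9.
E[θ_{T3}|data] = α_{T3}/Σα = 25.6/74.9 = 0.3418.

0.3418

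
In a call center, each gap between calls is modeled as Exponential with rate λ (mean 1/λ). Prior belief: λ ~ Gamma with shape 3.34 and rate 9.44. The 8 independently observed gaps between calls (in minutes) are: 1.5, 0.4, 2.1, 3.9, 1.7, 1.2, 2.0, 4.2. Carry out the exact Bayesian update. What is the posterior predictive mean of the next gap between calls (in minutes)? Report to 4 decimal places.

2.5571

With a Gamma(shape α, rate β) prior on the exponential rate λ, the posterior after n observations with total T = Σxᵢ is Gamma(α+n, β+T).
Sum of observations T = 17.0 minutes; n = 8.
Posterior: Gamma(3.34+8, 9.44+17.0) = Gamma(11.34, 26.44).
The predictive distribution for the next observation is Lomax; its mean is β/(α−1) = 26.44/10.34 = 2.5571.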